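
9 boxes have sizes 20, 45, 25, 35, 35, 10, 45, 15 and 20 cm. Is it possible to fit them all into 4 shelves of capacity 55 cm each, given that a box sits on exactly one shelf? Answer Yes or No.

No

Total = 250 cm; ⌈250/55⌉ = 5.
At least 5 shelves are required, but only 4 are allowed.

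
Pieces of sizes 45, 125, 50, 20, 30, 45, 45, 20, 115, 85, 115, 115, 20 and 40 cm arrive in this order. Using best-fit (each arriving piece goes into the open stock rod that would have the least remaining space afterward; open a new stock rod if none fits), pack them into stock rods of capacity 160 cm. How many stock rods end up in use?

7

  45 → stock rod 1 (new)  [load 45/160]
  125 → stock rod 2 (new)  [load 125/160]
  50 → stock rod 1  [load 95/160]
  20 → stock rod 2  [load 145/160]
  30 → stock rod 1  [load 125/160]
  45 → stock rod 3 (new)  [load 45/160]
  45 → stock rod 3  [load 90/160]
  20 → stock rod 1  [load 145/160]
  115 → stock rod 4 (new)  [load 115/160]
  85 → stock rod 5 (new)  [load 85/160]
  115 → stock rod 6 (new)  [load 115/160]
  115 → stock rod 7 (new)  [load 115/160]
  20 → stock rod 4  [load 135/160]
  40 → stock rod 6  [load 155/160]
7 stock rods opened.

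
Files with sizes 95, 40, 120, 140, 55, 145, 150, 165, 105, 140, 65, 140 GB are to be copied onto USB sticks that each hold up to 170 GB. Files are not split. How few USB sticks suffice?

Total = 165 + 150 + 145 + 140 + 140 + 140 + 120 + 105 + 95 + 65 + 55 + 40 = 1360 GB.
Lower bound: ⌈1360/170⌉ = 8 USB sticks.
Also, 9 files each exceed 85 GB, and no two of those can share a USB stick, so at least 9 USB sticks are needed.
A packing using 9 USB sticks:
  USB stick 1: 165 = 165
  USB stick 2: 150 = 150
  USB stick 3: 145 = 145
  USB stick 4: 140 = 140
  USB stick 5: 140 = 140
  USB stick 6: 140 = 140
  USB stick 7: 120 + 40 = 160
  USB stick 8: 105 + 65 = 170
  USB stick 9: 95 + 55 = 150
This matches the lower bound, so 9 is optimal.

9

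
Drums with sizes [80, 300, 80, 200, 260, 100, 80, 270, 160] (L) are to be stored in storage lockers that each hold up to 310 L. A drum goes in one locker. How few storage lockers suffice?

6

Total = 300 + 270 + 260 + 200 + 160 + 100 + 80 + 80 + 80 = 1530 L.
Lower bound: ⌈1530/310⌉ = 5 storage lockers.
A packing using 6 storage lockers:
  locker 1: 300 = 300
  locker 2: 270 = 270
  locker 3: 260 = 260
  locker 4: 200 + 100 = 300
  locker 5: 160 + 80 = 240
  locker 6: 80 + 80 = 160
No arrangement into 5 storage lockers stays within capacity, so 6 is optimal.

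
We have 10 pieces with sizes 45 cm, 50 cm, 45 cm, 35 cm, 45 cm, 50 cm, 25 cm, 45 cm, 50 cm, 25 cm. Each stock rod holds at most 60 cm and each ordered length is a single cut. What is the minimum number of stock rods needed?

Total = 50 + 50 + 50 + 45 + 45 + 45 + 45 + 35 + 25 + 25 = 415 cm.
Lower bound: ⌈415/60⌉ = 7 stock rods.
Also, 8 pieces each exceed 30 cm, and no two of those can share a stock rod, so at least 8 stock rods are needed.
A packing using 9 stock rods:
  stock rod 1: 50 = 50
  stock rod 2: 50 = 50
  stock rod 3: 50 = 50
  stock rod 4: 45 = 45
  stock rod 5: 45 = 45
  stock rod 6: 45 = 45
  stock rod 7: 45 = 45
  stock rod 8: 35 + 25 = 60
  stock rod 9: 25 = 25
No arrangement into 8 stock rods stays within capacity, so 9 is optimal.

9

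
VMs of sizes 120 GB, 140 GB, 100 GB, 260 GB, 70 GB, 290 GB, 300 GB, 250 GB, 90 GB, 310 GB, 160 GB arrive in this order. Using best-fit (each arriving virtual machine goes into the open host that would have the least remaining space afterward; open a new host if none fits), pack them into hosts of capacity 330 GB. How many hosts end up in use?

  120 → host 1 (new)  [load 120/330]
  140 → host 1  [load 260/330]
  100 → host 2 (new)  [load 100/330]
  260 → host 3 (new)  [load 260/330]
  70 → host 1  [load 330/330]
  290 → host 4 (new)  [load 290/330]
  300 → host 5 (new)  [load 300/330]
  250 → host 6 (new)  [load 250/330]
  90 → host 2  [load 190/330]
  310 → host 7 (new)  [load 310/330]
  160 → host 8 (new)  [load 160/330]
8 hosts opened.

8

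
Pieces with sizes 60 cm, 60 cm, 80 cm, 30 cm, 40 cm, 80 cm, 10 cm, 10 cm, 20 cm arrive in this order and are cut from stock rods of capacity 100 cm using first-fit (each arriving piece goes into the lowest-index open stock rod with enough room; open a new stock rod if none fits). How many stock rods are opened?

  60 → stock rod 1 (new)  [load 60/100]
  60 → stock rod 2 (new)  [load 60/100]
  80 → stock rod 3 (new)  [load 80/100]
  30 → stock rod 1  [load 90/100]
  40 → stock rod 2  [load 100/100]
  80 → stock rod 4 (new)  [load 80/100]
  10 → stock rod 1  [load 100/100]
  10 → stock rod 3  [load 90/100]
  20 → stock rod 4  [load 100/100]
4 stock rods opened.

4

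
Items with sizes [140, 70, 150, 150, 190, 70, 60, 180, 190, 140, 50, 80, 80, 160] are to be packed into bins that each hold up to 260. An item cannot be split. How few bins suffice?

Total = 190 + 190 + 180 + 160 + 150 + 150 + 140 + 140 + 80 + 80 + 70 + 70 + 60 + 50 = 1710.
Lower bound: ⌈1710/260⌉ = 7 bins.
Also, 8 items each exceed 130, and no two of those can share a bin, so at least 8 bins are needed.
A packing using 8 bins:
  bin 1: 190 + 70 = 260
  bin 2: 190 + 70 = 260
  bin 3: 180 + 80 = 260
  bin 4: 160 + 80 = 240
  bin 5: 150 + 60 + 50 = 260
  bin 6: 150 = 150
  bin 7: 140 = 140
  bin 8: 140 = 140
This matches the lower bound, so 8 is optimal.

8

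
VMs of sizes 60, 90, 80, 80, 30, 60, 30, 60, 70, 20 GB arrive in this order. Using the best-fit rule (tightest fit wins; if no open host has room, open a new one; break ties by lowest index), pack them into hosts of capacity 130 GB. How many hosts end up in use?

  60 → host 1 (new)  [load 60/130]
  90 → host 2 (new)  [load 90/130]
  80 → host 3 (new)  [load 80/130]
  80 → host 4 (new)  [load 80/130]
  30 → host 2  [load 120/130]
  60 → host 1  [load 120/130]
  30 → host 3  [load 110/130]
  60 → host 5 (new)  [load 60/130]
  70 → host 5  [load 130/130]
  20 → host 3  [load 130/130]
5 hosts opened.

5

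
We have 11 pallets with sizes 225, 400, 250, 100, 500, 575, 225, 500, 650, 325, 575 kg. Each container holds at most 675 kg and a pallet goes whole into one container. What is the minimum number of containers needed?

Total = 650 + 575 + 575 + 500 + 500 + 400 + 325 + 250 + 225 + 225 + 100 = 4325 kg.
Lower bound: ⌈4325/675⌉ = 7 containers.
A packing using 8 containers:
  container 1: 650 = 650
  container 2: 575 + 100 = 675
  container 3: 575 = 575
  container 4: 500 = 500
  container 5: 500 = 500
  container 6: 400 + 250 = 650
  container 7: 325 + 225 = 550
  container 8: 225 = 225
No arrangement into 7 containers stays within capacity, so 8 is optimal.

8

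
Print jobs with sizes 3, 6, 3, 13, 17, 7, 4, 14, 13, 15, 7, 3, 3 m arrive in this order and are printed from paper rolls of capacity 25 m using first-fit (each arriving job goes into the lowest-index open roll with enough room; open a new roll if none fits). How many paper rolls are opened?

  3 → roll 1 (new)  [load 3/25]
  6 → roll 1  [load 9/25]
  3 → roll 1  [load 12/25]
  13 → roll 1  [load 25/25]
  17 → roll 2 (new)  [load 17/25]
  7 → roll 2  [load 24/25]
  4 → roll 3 (new)  [load 4/25]
  14 → roll 3  [load 18/25]
  13 → roll 4 (new)  [load 13/25]
  15 → roll 5 (new)  [load 15/25]
  7 → roll 3  [load 25/25]
  3 → roll 4  [load 16/25]
  3 → roll 4  [load 19/25]
5 paper rolls opened.

5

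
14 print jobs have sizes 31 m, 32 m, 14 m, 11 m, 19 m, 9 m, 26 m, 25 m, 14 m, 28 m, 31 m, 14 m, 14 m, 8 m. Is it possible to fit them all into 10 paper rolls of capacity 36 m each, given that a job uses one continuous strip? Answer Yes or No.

Yes

A valid assignment using 9 paper rolls:
  roll 1: 32 = 32
  roll 2: 31 = 31
  roll 3: 31 = 31
  roll 4: 28 + 8 = 36
  roll 5: 26 + 9 = 35
  roll 6: 25 + 11 = 36
  roll 7: 19 + 14 = 33
  roll 8: 14 + 14 = 28
  roll 9: 14 = 14
That uses only 9 ≤ 10, so 10 paper rolls are enough.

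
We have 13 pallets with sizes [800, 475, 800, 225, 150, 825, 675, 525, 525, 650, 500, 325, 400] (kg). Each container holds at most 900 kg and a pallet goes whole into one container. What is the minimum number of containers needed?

Total = 825 + 800 + 800 + 675 + 650 + 525 + 525 + 500 + 475 + 400 + 325 + 225 + 150 = 6875 kg.
Lower bound: ⌈6875/900⌉ = 8 containers.
Also, 9 pallets each exceed 450 kg, and no two of those can share a container, so at least 9 containers are needed.
A packing using 9 containers:
  container 1: 825 = 825
  container 2: 800 = 800
  container 3: 800 = 800
  container 4: 675 + 225 = 900
  container 5: 650 + 150 = 800
  container 6: 525 + 325 = 850
  container 7: 525 = 525
  container 8: 500 + 400 = 900
  container 9: 475 = 475
This matches the lower bound, so 9 is optimal.

9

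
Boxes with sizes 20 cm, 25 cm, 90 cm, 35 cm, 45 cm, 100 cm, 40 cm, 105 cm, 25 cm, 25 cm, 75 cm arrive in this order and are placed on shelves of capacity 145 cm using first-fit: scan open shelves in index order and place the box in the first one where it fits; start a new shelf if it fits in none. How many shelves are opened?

5

  20 → shelf 1 (new)  [load 20/145]
  25 → shelf 1  [load 45/145]
  90 → shelf 1  [load 135/145]
  35 → shelf 2 (new)  [load 35/145]
  45 → shelf 2  [load 80/145]
  100 → shelf 3 (new)  [load 100/145]
  40 → shelf 2  [load 120/145]
  105 → shelf 4 (new)  [load 105/145]
  25 → shelf 2  [load 145/145]
  25 → shelf 3  [load 125/145]
  75 → shelf 5 (new)  [load 75/145]
5 shelves opened.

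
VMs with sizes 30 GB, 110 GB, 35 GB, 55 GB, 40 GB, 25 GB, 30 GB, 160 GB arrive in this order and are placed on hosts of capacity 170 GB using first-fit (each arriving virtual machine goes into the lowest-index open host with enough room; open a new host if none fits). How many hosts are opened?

3

  30 → host 1 (new)  [load 30/170]
  110 → host 1  [load 140/170]
  35 → host 2 (new)  [load 35/170]
  55 → host 2  [load 90/170]
  40 → host 2  [load 130/170]
  25 → host 1  [load 165/170]
  30 → host 2  [load 160/170]
  160 → host 3 (new)  [load 160/170]
3 hosts opened.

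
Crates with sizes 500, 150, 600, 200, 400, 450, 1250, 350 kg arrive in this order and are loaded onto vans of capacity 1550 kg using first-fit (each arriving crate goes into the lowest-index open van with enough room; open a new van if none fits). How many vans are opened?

3

  500 → van 1 (new)  [load 500/1550]
  150 → van 1  [load 650/1550]
  600 → van 1  [load 1250/1550]
  200 → van 1  [load 1450/1550]
  400 → van 2 (new)  [load 400/1550]
  450 → van 2  [load 850/1550]
  1250 → van 3 (new)  [load 1250/1550]
  350 → van 2  [load 1200/1550]
3 vans opened.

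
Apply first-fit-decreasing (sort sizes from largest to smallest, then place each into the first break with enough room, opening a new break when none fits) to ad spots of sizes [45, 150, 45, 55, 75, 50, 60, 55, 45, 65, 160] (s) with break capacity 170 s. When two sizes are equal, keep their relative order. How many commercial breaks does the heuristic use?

6

Sorted descending: 160, 150, 75, 65, 60, 55, 55, 50, 45, 45, 45.
  160 → break 1 (new)  [load 160/170]
  150 → break 2 (new)  [load 150/170]
  75 → break 3 (new)  [load 75/170]
  65 → break 3  [load 140/170]
  60 → break 4 (new)  [load 60/170]
  55 → break 4  [load 115/170]
  55 → break 4  [load 170/170]
  50 → break 5 (new)  [load 50/170]
  45 → break 5  [load 95/170]
  45 → break 5  [load 140/170]
  45 → break 6 (new)  [load 45/170]
6 commercial breaks opened.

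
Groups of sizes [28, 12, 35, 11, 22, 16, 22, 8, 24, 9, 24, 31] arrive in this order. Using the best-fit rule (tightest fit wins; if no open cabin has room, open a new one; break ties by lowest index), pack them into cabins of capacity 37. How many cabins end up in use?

9

  28 → cabin 1 (new)  [load 28/37]
  12 → cabin 2 (new)  [load 12/37]
  35 → cabin 3 (new)  [load 35/37]
  11 → cabin 2  [load 23/37]
  22 → cabin 4 (new)  [load 22/37]
  16 → cabin 5 (new)  [load 16/37]
  22 → cabin 6 (new)  [load 22/37]
  8 → cabin 1  [load 36/37]
  24 → cabin 7 (new)  [load 24/37]
  9 → cabin 7  [load 33/37]
  24 → cabin 8 (new)  [load 24/37]
  31 → cabin 9 (new)  [load 31/37]
9 cabins opened.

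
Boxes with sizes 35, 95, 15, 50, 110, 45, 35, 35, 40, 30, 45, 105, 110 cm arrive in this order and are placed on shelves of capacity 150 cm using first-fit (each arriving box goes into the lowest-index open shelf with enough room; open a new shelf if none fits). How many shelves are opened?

6

  35 → shelf 1 (new)  [load 35/150]
  95 → shelf 1  [load 130/150]
  15 → shelf 1  [load 145/150]
  50 → shelf 2 (new)  [load 50/150]
  110 → shelf 3 (new)  [load 110/150]
  45 → shelf 2  [load 95/150]
  35 → shelf 2  [load 130/150]
  35 → shelf 3  [load 145/150]
  40 → shelf 4 (new)  [load 40/150]
  30 → shelf 4  [load 70/150]
  45 → shelf 4  [load 115/150]
  105 → shelf 5 (new)  [load 105/150]
  110 → shelf 6 (new)  [load 110/150]
6 shelves opened.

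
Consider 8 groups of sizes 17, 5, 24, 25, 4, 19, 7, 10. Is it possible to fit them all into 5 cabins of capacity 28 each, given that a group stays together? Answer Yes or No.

A valid assignment using 5 cabins:
  cabin 1: 25 = 25
  cabin 2: 24 + 4 = 28
  cabin 3: 19 + 7 = 26
  cabin 4: 17 + 10 = 27
  cabin 5: 5 = 5
Every load is within 28, so 5 cabins suffice.

Yes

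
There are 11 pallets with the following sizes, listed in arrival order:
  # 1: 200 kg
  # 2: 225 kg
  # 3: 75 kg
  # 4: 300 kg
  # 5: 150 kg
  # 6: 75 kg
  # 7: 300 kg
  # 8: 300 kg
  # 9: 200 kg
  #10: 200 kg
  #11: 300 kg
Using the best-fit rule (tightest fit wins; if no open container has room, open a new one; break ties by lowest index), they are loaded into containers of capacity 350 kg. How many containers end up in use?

  200 → container 1 (new)  [load 200/350]
  225 → container 2 (new)  [load 225/350]
  75 → container 2  [load 300/350]
  300 → container 3 (new)  [load 300/350]
  150 → container 1  [load 350/350]
  75 → container 4 (new)  [load 75/350]
  300 → container 5 (new)  [load 300/350]
  300 → container 6 (new)  [load 300/350]
  200 → container 4  [load 275/350]
  200 → container 7 (new)  [load 200/350]
  300 → container 8 (new)  [load 300/350]
8 containers opened.

8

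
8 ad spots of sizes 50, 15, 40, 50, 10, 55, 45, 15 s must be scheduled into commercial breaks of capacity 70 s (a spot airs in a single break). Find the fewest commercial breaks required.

5

Total = 55 + 50 + 50 + 45 + 40 + 15 + 15 + 10 = 280 s.
Lower bound: ⌈280/70⌉ = 4 commercial breaks.
Also, 5 ad spots each exceed 35 s, and no two of those can share a break, so at least 5 commercial breaks are needed.
A packing using 5 commercial breaks:
  break 1: 55 + 15 = 70
  break 2: 50 + 15 = 65
  break 3: 50 + 10 = 60
  break 4: 45 = 45
  break 5: 40 = 40
This matches the lower bound, so 5 is optimal.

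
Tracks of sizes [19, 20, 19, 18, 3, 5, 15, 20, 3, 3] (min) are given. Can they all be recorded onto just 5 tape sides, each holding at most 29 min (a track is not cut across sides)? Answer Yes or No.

Total = 125 min; ⌈125/29⌉ = 5.
6 tracks each exceed half the capacity and cannot share a side, forcing at least 6 tape sides.
At least 6 tape sides are required, but only 5 are allowed.

No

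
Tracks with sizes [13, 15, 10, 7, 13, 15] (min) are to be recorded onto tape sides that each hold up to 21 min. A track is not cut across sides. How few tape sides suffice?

Total = 15 + 15 + 13 + 13 + 10 + 7 = 73 min.
Lower bound: ⌈73/21⌉ = 4 tape sides.
A packing using 5 tape sides:
  side 1: 15 = 15
  side 2: 15 = 15
  side 3: 13 + 7 = 20
  side 4: 13 = 13
  side 5: 10 = 10
No arrangement into 4 tape sides stays within capacity, so 5 is optimal.

5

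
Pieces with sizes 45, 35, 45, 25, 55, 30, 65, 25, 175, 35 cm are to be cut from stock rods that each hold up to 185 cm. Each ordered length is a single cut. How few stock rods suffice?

Total = 175 + 65 + 55 + 45 + 45 + 35 + 35 + 30 + 25 + 25 = 535 cm.
Lower bound: ⌈535/185⌉ = 3 stock rods.
A packing using 3 stock rods:
  stock rod 1: 175 = 175
  stock rod 2: 65 + 55 + 35 + 30 = 185
  stock rod 3: 45 + 45 + 35 + 25 + 25 = 175
This matches the lower bound, so 3 is optimal.

3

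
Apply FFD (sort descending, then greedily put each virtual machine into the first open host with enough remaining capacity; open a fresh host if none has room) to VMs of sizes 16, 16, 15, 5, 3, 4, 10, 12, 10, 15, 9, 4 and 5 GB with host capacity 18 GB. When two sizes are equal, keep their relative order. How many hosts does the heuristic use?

Sorted descending: 16, 16, 15, 15, 12, 10, 10, 9, 5, 5, 4, 4, 3.
  16 → host 1 (new)  [load 16/18]
  16 → host 2 (new)  [load 16/18]
  15 → host 3 (new)  [load 15/18]
  15 → host 4 (new)  [load 15/18]
  12 → host 5 (new)  [load 12/18]
  10 → host 6 (new)  [load 10/18]
  10 → host 7 (new)  [load 10/18]
  9 → host 8 (new)  [load 9/18]
  5 → host 5  [load 17/18]
  5 → host 6  [load 15/18]
  4 → host 7  [load 14/18]
  4 → host 7  [load 18/18]
  3 → host 3  [load 18/18]
8 hosts opened.

8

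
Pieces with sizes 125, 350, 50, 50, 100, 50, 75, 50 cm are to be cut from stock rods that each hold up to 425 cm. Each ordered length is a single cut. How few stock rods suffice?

Total = 350 + 125 + 100 + 75 + 50 + 50 + 50 + 50 = 850 cm.
Lower bound: ⌈850/425⌉ = 2 stock rods.
A packing using 2 stock rods:
  stock rod 1: 350 + 75 = 425
  stock rod 2: 125 + 100 + 50 + 50 + 50 + 50 = 425
This matches the lower bound, so 2 is optimal.

2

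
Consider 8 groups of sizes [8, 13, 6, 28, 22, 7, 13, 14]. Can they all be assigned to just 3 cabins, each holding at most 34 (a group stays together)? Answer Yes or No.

Total = 111; ⌈111/34⌉ = 4.
At least 4 cabins are required, but only 3 are allowed.

No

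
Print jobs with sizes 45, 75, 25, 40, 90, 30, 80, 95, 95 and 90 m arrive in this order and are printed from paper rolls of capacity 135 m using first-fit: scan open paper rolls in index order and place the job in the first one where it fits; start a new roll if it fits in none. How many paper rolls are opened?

  45 → roll 1 (new)  [load 45/135]
  75 → roll 1  [load 120/135]
  25 → roll 2 (new)  [load 25/135]
  40 → roll 2  [load 65/135]
  90 → roll 3 (new)  [load 90/135]
  30 → roll 2  [load 95/135]
  80 → roll 4 (new)  [load 80/135]
  95 → roll 5 (new)  [load 95/135]
  95 → roll 6 (new)  [load 95/135]
  90 → roll 7 (new)  [load 90/135]
7 paper rolls opened.

7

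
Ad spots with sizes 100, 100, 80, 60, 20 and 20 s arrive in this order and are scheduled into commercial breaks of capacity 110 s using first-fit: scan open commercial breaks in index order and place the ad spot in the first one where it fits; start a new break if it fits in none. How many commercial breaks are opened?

4

  100 → break 1 (new)  [load 100/110]
  100 → break 2 (new)  [load 100/110]
  80 → break 3 (new)  [load 80/110]
  60 → break 4 (new)  [load 60/110]
  20 → break 3  [load 100/110]
  20 → break 4  [load 80/110]
4 commercial breaks opened.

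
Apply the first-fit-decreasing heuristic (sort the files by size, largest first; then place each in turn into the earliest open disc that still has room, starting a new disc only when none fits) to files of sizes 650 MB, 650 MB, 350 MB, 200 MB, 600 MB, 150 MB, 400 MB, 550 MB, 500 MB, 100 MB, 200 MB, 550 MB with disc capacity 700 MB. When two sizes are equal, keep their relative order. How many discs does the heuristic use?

8

Sorted descending: 650, 650, 600, 550, 550, 500, 400, 350, 200, 200, 150, 100.
  650 → disc 1 (new)  [load 650/700]
  650 → disc 2 (new)  [load 650/700]
  600 → disc 3 (new)  [load 600/700]
  550 → disc 4 (new)  [load 550/700]
  550 → disc 5 (new)  [load 550/700]
  500 → disc 6 (new)  [load 500/700]
  400 → disc 7 (new)  [load 400/700]
  350 → disc 8 (new)  [load 350/700]
  200 → disc 6  [load 700/700]
  200 → disc 7  [load 600/700]
  150 → disc 4  [load 700/700]
  100 → disc 3  [load 700/700]
8 discs opened.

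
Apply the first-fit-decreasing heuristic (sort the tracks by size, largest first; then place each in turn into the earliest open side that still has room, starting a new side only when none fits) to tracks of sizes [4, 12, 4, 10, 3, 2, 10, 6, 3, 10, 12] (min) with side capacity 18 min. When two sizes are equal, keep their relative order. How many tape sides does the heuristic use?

Sorted descending: 12, 12, 10, 10, 10, 6, 4, 4, 3, 3, 2.
  12 → side 1 (new)  [load 12/18]
  12 → side 2 (new)  [load 12/18]
  10 → side 3 (new)  [load 10/18]
  10 → side 4 (new)  [load 10/18]
  10 → side 5 (new)  [load 10/18]
  6 → side 1  [load 18/18]
  4 → side 2  [load 16/18]
  4 → side 3  [load 14/18]
  3 → side 3  [load 17/18]
  3 → side 4  [load 13/18]
  2 → side 2  [load 18/18]
5 tape sides opened.

5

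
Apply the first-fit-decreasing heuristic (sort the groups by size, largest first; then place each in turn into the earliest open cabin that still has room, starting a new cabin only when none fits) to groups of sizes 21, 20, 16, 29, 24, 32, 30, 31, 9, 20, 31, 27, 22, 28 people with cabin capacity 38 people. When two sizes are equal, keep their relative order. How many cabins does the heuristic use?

Sorted descending: 32, 31, 31, 30, 29, 28, 27, 24, 22, 21, 20, 20, 16, 9.
  32 → cabin 1 (new)  [load 32/38]
  31 → cabin 2 (new)  [load 31/38]
  31 → cabin 3 (new)  [load 31/38]
  30 → cabin 4 (new)  [load 30/38]
  29 → cabin 5 (new)  [load 29/38]
  28 → cabin 6 (new)  [load 28/38]
  27 → cabin 7 (new)  [load 27/38]
  24 → cabin 8 (new)  [load 24/38]
  22 → cabin 9 (new)  [load 22/38]
  21 → cabin 10 (new)  [load 21/38]
  20 → cabin 11 (new)  [load 20/38]
  20 → cabin 12 (new)  [load 20/38]
  16 → cabin 9  [load 38/38]
  9 → cabin 5  [load 38/38]
12 cabins opened.

12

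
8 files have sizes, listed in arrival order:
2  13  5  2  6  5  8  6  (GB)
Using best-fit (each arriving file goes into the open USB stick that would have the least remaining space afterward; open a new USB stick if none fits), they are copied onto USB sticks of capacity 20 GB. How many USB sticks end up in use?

  2 → USB stick 1 (new)  [load 2/20]
  13 → USB stick 1  [load 15/20]
  5 → USB stick 1  [load 20/20]
  2 → USB stick 2 (new)  [load 2/20]
  6 → USB stick 2  [load 8/20]
  5 → USB stick 2  [load 13/20]
  8 → USB stick 3 (new)  [load 8/20]
  6 → USB stick 2  [load 19/20]
3 USB sticks opened.

3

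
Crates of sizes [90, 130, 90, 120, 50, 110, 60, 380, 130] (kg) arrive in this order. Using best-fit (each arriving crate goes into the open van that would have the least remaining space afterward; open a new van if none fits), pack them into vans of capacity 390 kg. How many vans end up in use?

  90 → van 1 (new)  [load 90/390]
  130 → van 1  [load 220/390]
  90 → van 1  [load 310/390]
  120 → van 2 (new)  [load 120/390]
  50 → van 1  [load 360/390]
  110 → van 2  [load 230/390]
  60 → van 2  [load 290/390]
  380 → van 3 (new)  [load 380/390]
  130 → van 4 (new)  [load 130/390]
4 vans opened.

4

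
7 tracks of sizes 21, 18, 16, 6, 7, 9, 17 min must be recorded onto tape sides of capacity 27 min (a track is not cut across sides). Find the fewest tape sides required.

Total = 21 + 18 + 17 + 16 + 9 + 7 + 6 = 94 min.
Lower bound: ⌈94/27⌉ = 4 tape sides.
A packing using 4 tape sides:
  side 1: 21 + 6 = 27
  side 2: 18 + 9 = 27
  side 3: 17 + 7 = 24
  side 4: 16 = 16
This matches the lower bound, so 4 is optimal.

4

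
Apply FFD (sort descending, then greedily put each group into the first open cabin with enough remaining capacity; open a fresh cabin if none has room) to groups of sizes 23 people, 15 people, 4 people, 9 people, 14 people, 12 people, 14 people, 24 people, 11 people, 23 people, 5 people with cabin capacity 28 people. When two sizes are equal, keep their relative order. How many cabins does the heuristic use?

6

Sorted descending: 24, 23, 23, 15, 14, 14, 12, 11, 9, 5, 4.
  24 → cabin 1 (new)  [load 24/28]
  23 → cabin 2 (new)  [load 23/28]
  23 → cabin 3 (new)  [load 23/28]
  15 → cabin 4 (new)  [load 15/28]
  14 → cabin 5 (new)  [load 14/28]
  14 → cabin 5  [load 28/28]
  12 → cabin 4  [load 27/28]
  11 → cabin 6 (new)  [load 11/28]
  9 → cabin 6  [load 20/28]
  5 → cabin 2  [load 28/28]
  4 → cabin 1  [load 28/28]
6 cabins opened.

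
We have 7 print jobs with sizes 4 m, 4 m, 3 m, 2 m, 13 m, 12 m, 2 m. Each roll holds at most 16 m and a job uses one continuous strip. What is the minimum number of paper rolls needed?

Total = 13 + 12 + 4 + 4 + 3 + 2 + 2 = 40 m.
Lower bound: ⌈40/16⌉ = 3 paper rolls.
A packing using 3 paper rolls:
  roll 1: 13 + 3 = 16
  roll 2: 12 + 4 = 16
  roll 3: 4 + 2 + 2 = 8
This matches the lower bound, so 3 is optimal.

3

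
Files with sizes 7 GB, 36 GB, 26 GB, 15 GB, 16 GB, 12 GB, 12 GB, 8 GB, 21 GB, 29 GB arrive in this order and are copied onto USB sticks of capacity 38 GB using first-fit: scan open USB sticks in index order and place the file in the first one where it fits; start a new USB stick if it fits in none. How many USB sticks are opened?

  7 → USB stick 1 (new)  [load 7/38]
  36 → USB stick 2 (new)  [load 36/38]
  26 → USB stick 1  [load 33/38]
  15 → USB stick 3 (new)  [load 15/38]
  16 → USB stick 3  [load 31/38]
  12 → USB stick 4 (new)  [load 12/38]
  12 → USB stick 4  [load 24/38]
  8 → USB stick 4  [load 32/38]
  21 → USB stick 5 (new)  [load 21/38]
  29 → USB stick 6 (new)  [load 29/38]
6 USB sticks opened.

6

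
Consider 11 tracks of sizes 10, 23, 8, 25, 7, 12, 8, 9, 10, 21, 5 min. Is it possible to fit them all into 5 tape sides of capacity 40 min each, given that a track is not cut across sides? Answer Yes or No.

A valid assignment using 4 tape sides:
  side 1: 25 + 12 = 37
  side 2: 23 + 10 + 7 = 40
  side 3: 21 + 10 + 9 = 40
  side 4: 8 + 8 + 5 = 21
That uses only 4 ≤ 5, so 5 tape sides are enough.

Yes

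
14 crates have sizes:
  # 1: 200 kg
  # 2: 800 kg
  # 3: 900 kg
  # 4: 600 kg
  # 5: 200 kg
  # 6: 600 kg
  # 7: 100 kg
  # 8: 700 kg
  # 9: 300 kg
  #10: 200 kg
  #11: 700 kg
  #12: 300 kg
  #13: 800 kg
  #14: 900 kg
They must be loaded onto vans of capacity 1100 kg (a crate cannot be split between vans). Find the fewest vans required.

Total = 900 + 900 + 800 + 800 + 700 + 700 + 600 + 600 + 300 + 300 + 200 + 200 + 200 + 100 = 7300 kg.
Lower bound: ⌈7300/1100⌉ = 7 vans.
Also, 8 crates each exceed 550 kg, and no two of those can share a van, so at least 8 vans are needed.
A packing using 8 vans:
  van 1: 900 + 200 = 1100
  van 2: 900 + 200 = 1100
  van 3: 800 + 300 = 1100
  van 4: 800 + 300 = 1100
  van 5: 700 + 200 + 100 = 1000
  van 6: 700 = 700
  van 7: 600 = 600
  van 8: 600 = 600
This matches the lower bound, so 8 is optimal.

8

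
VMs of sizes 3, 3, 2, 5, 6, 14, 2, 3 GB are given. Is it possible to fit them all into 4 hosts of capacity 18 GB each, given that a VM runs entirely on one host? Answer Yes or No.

Yes

A valid assignment using 3 hosts:
  host 1: 14 + 3 = 17
  host 2: 6 + 5 + 3 + 3 = 17
  host 3: 2 + 2 = 4
That uses only 3 ≤ 4, so 4 hosts are enough.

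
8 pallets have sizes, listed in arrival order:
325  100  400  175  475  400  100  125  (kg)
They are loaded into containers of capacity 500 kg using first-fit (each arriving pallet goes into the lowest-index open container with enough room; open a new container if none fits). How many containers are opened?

5

  325 → container 1 (new)  [load 325/500]
  100 → container 1  [load 425/500]
  400 → container 2 (new)  [load 400/500]
  175 → container 3 (new)  [load 175/500]
  475 → container 4 (new)  [load 475/500]
  400 → container 5 (new)  [load 400/500]
  100 → container 2  [load 500/500]
  125 → container 3  [load 300/500]
5 containers opened.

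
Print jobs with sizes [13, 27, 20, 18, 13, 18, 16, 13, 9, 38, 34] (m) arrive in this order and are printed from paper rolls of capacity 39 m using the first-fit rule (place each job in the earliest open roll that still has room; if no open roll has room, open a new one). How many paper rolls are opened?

  13 → roll 1 (new)  [load 13/39]
  27 → roll 2 (new)  [load 27/39]
  20 → roll 1  [load 33/39]
  18 → roll 3 (new)  [load 18/39]
  13 → roll 3  [load 31/39]
  18 → roll 4 (new)  [load 18/39]
  16 → roll 4  [load 34/39]
  13 → roll 5 (new)  [load 13/39]
  9 → roll 2  [load 36/39]
  38 → roll 6 (new)  [load 38/39]
  34 → roll 7 (new)  [load 34/39]
7 paper rolls opened.

7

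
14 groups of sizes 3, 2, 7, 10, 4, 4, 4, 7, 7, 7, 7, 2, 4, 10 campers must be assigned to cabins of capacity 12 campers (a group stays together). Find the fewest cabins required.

7

Total = 10 + 10 + 7 + 7 + 7 + 7 + 7 + 4 + 4 + 4 + 4 + 3 + 2 + 2 = 78 campers.
Lower bound: ⌈78/12⌉ = 7 cabins.
A packing using 7 cabins:
  cabin 1: 10 + 2 = 12
  cabin 2: 10 + 2 = 12
  cabin 3: 7 + 4 = 11
  cabin 4: 7 + 4 = 11
  cabin 5: 7 + 4 = 11
  cabin 6: 7 + 4 = 11
  cabin 7: 7 + 3 = 10
This matches the lower bound, so 7 is optimal.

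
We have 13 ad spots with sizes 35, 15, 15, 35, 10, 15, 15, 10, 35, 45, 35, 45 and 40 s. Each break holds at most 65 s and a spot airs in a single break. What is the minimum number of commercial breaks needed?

Total = 45 + 45 + 40 + 35 + 35 + 35 + 35 + 15 + 15 + 15 + 15 + 10 + 10 = 350 s.
Lower bound: ⌈350/65⌉ = 6 commercial breaks.
Also, 7 ad spots each exceed 65/2 s, and no two of those can share a break, so at least 7 commercial breaks are needed.
A packing using 7 commercial breaks:
  break 1: 45 + 15 = 60
  break 2: 45 + 15 = 60
  break 3: 40 + 15 + 10 = 65
  break 4: 35 + 15 + 10 = 60
  break 5: 35 = 35
  break 6: 35 = 35
  break 7: 35 = 35
This matches the lower bound, so 7 is optimal.

7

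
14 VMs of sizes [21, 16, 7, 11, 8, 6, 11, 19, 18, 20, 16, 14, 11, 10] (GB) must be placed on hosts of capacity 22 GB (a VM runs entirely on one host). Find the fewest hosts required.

Total = 21 + 20 + 19 + 18 + 16 + 16 + 14 + 11 + 11 + 11 + 10 + 8 + 7 + 6 = 188 GB.
Lower bound: ⌈188/22⌉ = 9 hosts.
A packing using 10 hosts:
  host 1: 21 = 21
  host 2: 20 = 20
  host 3: 19 = 19
  host 4: 18 = 18
  host 5: 16 + 6 = 22
  host 6: 16 = 16
  host 7: 14 + 8 = 22
  host 8: 11 + 11 = 22
  host 9: 11 + 10 = 21
  host 10: 7 = 7
No arrangement into 9 hosts stays within capacity, so 10 is optimal.

10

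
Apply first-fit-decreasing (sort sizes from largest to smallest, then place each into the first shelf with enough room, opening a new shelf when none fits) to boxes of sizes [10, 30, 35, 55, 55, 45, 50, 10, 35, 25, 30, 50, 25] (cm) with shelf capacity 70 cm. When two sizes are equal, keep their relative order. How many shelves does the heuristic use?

Sorted descending: 55, 55, 50, 50, 45, 35, 35, 30, 30, 25, 25, 10, 10.
  55 → shelf 1 (new)  [load 55/70]
  55 → shelf 2 (new)  [load 55/70]
  50 → shelf 3 (new)  [load 50/70]
  50 → shelf 4 (new)  [load 50/70]
  45 → shelf 5 (new)  [load 45/70]
  35 → shelf 6 (new)  [load 35/70]
  35 → shelf 6  [load 70/70]
  30 → shelf 7 (new)  [load 30/70]
  30 → shelf 7  [load 60/70]
  25 → shelf 5  [load 70/70]
  25 → shelf 8 (new)  [load 25/70]
  10 → shelf 1  [load 65/70]
  10 → shelf 2  [load 65/70]
8 shelves opened.

8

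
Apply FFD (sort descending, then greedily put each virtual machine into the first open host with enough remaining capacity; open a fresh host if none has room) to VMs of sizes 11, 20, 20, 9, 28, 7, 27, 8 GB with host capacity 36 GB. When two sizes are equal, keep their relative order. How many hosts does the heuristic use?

4

Sorted descending: 28, 27, 20, 20, 11, 9, 8, 7.
  28 → host 1 (new)  [load 28/36]
  27 → host 2 (new)  [load 27/36]
  20 → host 3 (new)  [load 20/36]
  20 → host 4 (new)  [load 20/36]
  11 → host 3  [load 31/36]
  9 → host 2  [load 36/36]
  8 → host 1  [load 36/36]
  7 → host 4  [load 27/36]
4 hosts opened.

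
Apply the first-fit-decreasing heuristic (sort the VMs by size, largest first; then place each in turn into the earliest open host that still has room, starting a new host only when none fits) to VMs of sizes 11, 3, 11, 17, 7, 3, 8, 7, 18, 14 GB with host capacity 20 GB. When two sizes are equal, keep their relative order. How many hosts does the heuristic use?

6

Sorted descending: 18, 17, 14, 11, 11, 8, 7, 7, 3, 3.
  18 → host 1 (new)  [load 18/20]
  17 → host 2 (new)  [load 17/20]
  14 → host 3 (new)  [load 14/20]
  11 → host 4 (new)  [load 11/20]
  11 → host 5 (new)  [load 11/20]
  8 → host 4  [load 19/20]
  7 → host 5  [load 18/20]
  7 → host 6 (new)  [load 7/20]
  3 → host 2  [load 20/20]
  3 → host 3  [load 17/20]
6 hosts opened.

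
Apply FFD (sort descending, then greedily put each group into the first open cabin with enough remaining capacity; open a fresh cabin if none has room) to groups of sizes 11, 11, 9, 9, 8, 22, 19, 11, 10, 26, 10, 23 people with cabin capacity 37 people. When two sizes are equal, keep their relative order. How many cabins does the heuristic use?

Sorted descending: 26, 23, 22, 19, 11, 11, 11, 10, 10, 9, 9, 8.
  26 → cabin 1 (new)  [load 26/37]
  23 → cabin 2 (new)  [load 23/37]
  22 → cabin 3 (new)  [load 22/37]
  19 → cabin 4 (new)  [load 19/37]
  11 → cabin 1  [load 37/37]
  11 → cabin 2  [load 34/37]
  11 → cabin 3  [load 33/37]
  10 → cabin 4  [load 29/37]
  10 → cabin 5 (new)  [load 10/37]
  9 → cabin 5  [load 19/37]
  9 → cabin 5  [load 28/37]
  8 → cabin 4  [load 37/37]
5 cabins opened.

5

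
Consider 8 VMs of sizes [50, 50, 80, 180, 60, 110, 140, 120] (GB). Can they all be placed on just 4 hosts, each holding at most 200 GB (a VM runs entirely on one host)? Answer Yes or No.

No

Total = 790 GB; ⌈790/200⌉ = 4.
The bound of 4 does not rule out 4, but exhaustive search shows no assignment into 4 hosts of capacity 200 GB exists — the minimum is 5.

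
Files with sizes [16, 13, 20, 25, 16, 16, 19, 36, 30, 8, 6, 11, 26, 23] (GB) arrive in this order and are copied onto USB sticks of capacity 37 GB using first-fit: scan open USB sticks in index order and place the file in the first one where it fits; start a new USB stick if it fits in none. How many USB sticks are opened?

8

  16 → USB stick 1 (new)  [load 16/37]
  13 → USB stick 1  [load 29/37]
  20 → USB stick 2 (new)  [load 20/37]
  25 → USB stick 3 (new)  [load 25/37]
  16 → USB stick 2  [load 36/37]
  16 → USB stick 4 (new)  [load 16/37]
  19 → USB stick 4  [load 35/37]
  36 → USB stick 5 (new)  [load 36/37]
  30 → USB stick 6 (new)  [load 30/37]
  8 → USB stick 1  [load 37/37]
  6 → USB stick 3  [load 31/37]
  11 → USB stick 7 (new)  [load 11/37]
  26 → USB stick 7  [load 37/37]
  23 → USB stick 8 (new)  [load 23/37]
8 USB sticks opened.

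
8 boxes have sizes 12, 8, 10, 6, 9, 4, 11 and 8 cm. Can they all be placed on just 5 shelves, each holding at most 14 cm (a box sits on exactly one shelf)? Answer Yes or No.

No

Total = 68 cm; ⌈68/14⌉ = 5.
6 boxes each exceed half the capacity and cannot share a shelf, forcing at least 6 shelves.
At least 6 shelves are required, but only 5 are allowed.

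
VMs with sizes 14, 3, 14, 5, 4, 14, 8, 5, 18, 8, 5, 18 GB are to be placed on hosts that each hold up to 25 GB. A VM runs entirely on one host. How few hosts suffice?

Total = 18 + 18 + 14 + 14 + 14 + 8 + 8 + 5 + 5 + 5 + 4 + 3 = 116 GB.
Lower bound: ⌈116/25⌉ = 5 hosts.
A packing using 5 hosts:
  host 1: 18 + 5 = 23
  host 2: 18 + 5 = 23
  host 3: 14 + 8 + 3 = 25
  host 4: 14 + 8 = 22
  host 5: 14 + 5 + 4 = 23
This matches the lower bound, so 5 is optimal.

5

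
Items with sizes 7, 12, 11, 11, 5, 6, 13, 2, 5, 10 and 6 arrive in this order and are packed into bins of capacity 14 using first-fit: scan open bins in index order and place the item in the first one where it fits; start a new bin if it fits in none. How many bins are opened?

8

  7 → bin 1 (new)  [load 7/14]
  12 → bin 2 (new)  [load 12/14]
  11 → bin 3 (new)  [load 11/14]
  11 → bin 4 (new)  [load 11/14]
  5 → bin 1  [load 12/14]
  6 → bin 5 (new)  [load 6/14]
  13 → bin 6 (new)  [load 13/14]
  2 → bin 1  [load 14/14]
  5 → bin 5  [load 11/14]
  10 → bin 7 (new)  [load 10/14]
  6 → bin 8 (new)  [load 6/14]
8 bins opened.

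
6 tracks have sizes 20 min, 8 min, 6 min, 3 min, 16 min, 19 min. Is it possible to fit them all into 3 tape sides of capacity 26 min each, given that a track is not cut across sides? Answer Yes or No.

Yes

A valid assignment using 3 tape sides:
  side 1: 20 + 6 = 26
  side 2: 19 + 3 = 22
  side 3: 16 + 8 = 24
Every load is within 26 min, so 3 tape sides suffice.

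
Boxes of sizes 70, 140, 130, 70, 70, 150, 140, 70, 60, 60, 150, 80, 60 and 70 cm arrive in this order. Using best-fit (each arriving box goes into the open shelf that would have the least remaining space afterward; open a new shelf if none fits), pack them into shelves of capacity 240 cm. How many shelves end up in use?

7

  70 → shelf 1 (new)  [load 70/240]
  140 → shelf 1  [load 210/240]
  130 → shelf 2 (new)  [load 130/240]
  70 → shelf 2  [load 200/240]
  70 → shelf 3 (new)  [load 70/240]
  150 → shelf 3  [load 220/240]
  140 → shelf 4 (new)  [load 140/240]
  70 → shelf 4  [load 210/240]
  60 → shelf 5 (new)  [load 60/240]
  60 → shelf 5  [load 120/240]
  150 → shelf 6 (new)  [load 150/240]
  80 → shelf 6  [load 230/240]
  60 → shelf 5  [load 180/240]
  70 → shelf 7 (new)  [load 70/240]
7 shelves opened.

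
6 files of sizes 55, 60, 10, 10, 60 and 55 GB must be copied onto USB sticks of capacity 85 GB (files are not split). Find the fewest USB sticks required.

4

Total = 60 + 60 + 55 + 55 + 10 + 10 = 250 GB.
Lower bound: ⌈250/85⌉ = 3 USB sticks.
Also, 4 files each exceed 85/2 GB, and no two of those can share a USB stick, so at least 4 USB sticks are needed.
A packing using 4 USB sticks:
  USB stick 1: 60 + 10 + 10 = 80
  USB stick 2: 60 = 60
  USB stick 3: 55 = 55
  USB stick 4: 55 = 55
This matches the lower bound, so 4 is optimal.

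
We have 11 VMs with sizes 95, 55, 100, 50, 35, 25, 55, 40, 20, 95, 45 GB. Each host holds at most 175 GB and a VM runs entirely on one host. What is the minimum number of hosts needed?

Total = 100 + 95 + 95 + 55 + 55 + 50 + 45 + 40 + 35 + 25 + 20 = 615 GB.
Lower bound: ⌈615/175⌉ = 4 hosts.
A packing using 4 hosts:
  host 1: 100 + 55 + 20 = 175
  host 2: 95 + 55 + 25 = 175
  host 3: 95 + 50 = 145
  host 4: 45 + 40 + 35 = 120
This matches the lower bound, so 4 is optimal.

4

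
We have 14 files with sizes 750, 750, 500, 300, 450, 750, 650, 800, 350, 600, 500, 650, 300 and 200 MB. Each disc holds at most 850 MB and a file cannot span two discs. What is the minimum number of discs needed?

10

Total = 800 + 750 + 750 + 750 + 650 + 650 + 600 + 500 + 500 + 450 + 350 + 300 + 300 + 200 = 7550 MB.
Lower bound: ⌈7550/850⌉ = 9 discs.
Also, 10 files each exceed 425 MB, and no two of those can share a disc, so at least 10 discs are needed.
A packing using 10 discs:
  disc 1: 800 = 800
  disc 2: 750 = 750
  disc 3: 750 = 750
  disc 4: 750 = 750
  disc 5: 650 + 200 = 850
  disc 6: 650 = 650
  disc 7: 600 = 600
  disc 8: 500 + 350 = 850
  disc 9: 500 + 300 = 800
  disc 10: 450 + 300 = 750
This matches the lower bound, so 10 is optimal.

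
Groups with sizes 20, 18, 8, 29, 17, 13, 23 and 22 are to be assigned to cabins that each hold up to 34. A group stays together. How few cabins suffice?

6

Total = 29 + 23 + 22 + 20 + 18 + 17 + 13 + 8 = 150.
Lower bound: ⌈150/34⌉ = 5 cabins.
A packing using 6 cabins:
  cabin 1: 29 = 29
  cabin 2: 23 + 8 = 31
  cabin 3: 22 = 22
  cabin 4: 20 + 13 = 33
  cabin 5: 18 = 18
  cabin 6: 17 = 17
No arrangement into 5 cabins stays within capacity, so 6 is optimal.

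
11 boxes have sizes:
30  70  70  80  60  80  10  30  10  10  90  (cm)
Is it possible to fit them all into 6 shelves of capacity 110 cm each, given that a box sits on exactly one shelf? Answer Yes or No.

Yes

A valid assignment using 6 shelves:
  shelf 1: 90 + 10 + 10 = 110
  shelf 2: 80 + 30 = 110
  shelf 3: 80 + 30 = 110
  shelf 4: 70 + 10 = 80
  shelf 5: 70 = 70
  shelf 6: 60 = 60
Every load is within 110 cm, so 6 shelves suffice.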